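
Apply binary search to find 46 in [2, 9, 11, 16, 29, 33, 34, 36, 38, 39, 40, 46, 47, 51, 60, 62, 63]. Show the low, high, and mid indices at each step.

Binary search for 46 in [2, 9, 11, 16, 29, 33, 34, 36, 38, 39, 40, 46, 47, 51, 60, 62, 63]:

lo=0, hi=16, mid=8, arr[mid]=38 -> 38 < 46, search right half
lo=9, hi=16, mid=12, arr[mid]=47 -> 47 > 46, search left half
lo=9, hi=11, mid=10, arr[mid]=40 -> 40 < 46, search right half
lo=11, hi=11, mid=11, arr[mid]=46 -> Found target at index 11!

Binary search finds 46 at index 11 after 4 comparisons. The search repeatedly halves the search space by comparing with the middle element.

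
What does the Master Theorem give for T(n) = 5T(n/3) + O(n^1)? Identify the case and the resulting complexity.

Master Theorem for T(n) = 5T(n/3) + O(n^1):

a = 5, b = 3, c = 1
log_b(a) = log_3(5) = 1.4650

Case 1: c = 1 < log_3(5) = 1.4650
T(n) = O(n^(log_3 5))

For T(n) = 5T(n/3) + O(n^1): log_3(5) = 1.4650. This is Case 1 of the Master Theorem (c < log_b(a), work dominated by leaves), giving O(n^(log_3 5)).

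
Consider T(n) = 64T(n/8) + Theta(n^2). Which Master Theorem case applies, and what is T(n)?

Master Theorem for T(n) = 64T(n/8) + O(n^2):

a = 64, b = 8, c = 2
log_b(a) = log_8(64) = 2.0000

Case 2: c = 2 = log_8(64) = 2.0000
T(n) = O(n^2 log n) = O(n^2 log n)

For T(n) = 64T(n/8) + O(n^2): log_8(64) = 2.0000. This is Case 2 of the Master Theorem (c = log_b(a), equal work at all levels), giving O(n^2 log n).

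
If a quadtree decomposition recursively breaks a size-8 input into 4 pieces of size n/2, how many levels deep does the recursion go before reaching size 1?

For divide and conquer with division factor 2:

Problem sizes at each level:
Level 0: 8
Level 1: 4
Level 2: 2
Level 3: 1

The root is level 0 and the size-1 base case is level 3 (the tree spans levels 0 through 3, i.e. 4 levels counting the root), so the depth is the number of divisions: log_2(8) = 3

The recursion tree depth is log_2(8) = 3. At each level, the problem size is divided by 2, so it takes 3 divisions to reduce to a base case of size 1. The algorithm makes 4 recursive calls at each level.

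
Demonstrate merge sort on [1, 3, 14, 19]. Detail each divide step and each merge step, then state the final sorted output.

Merge sort trace:

Split: [1, 3, 14, 19] -> [1, 3] and [14, 19]
  Split: [1, 3] -> [1] and [3]
  Merge: [1] + [3] -> [1, 3]
  Split: [14, 19] -> [14] and [19]
  Merge: [14] + [19] -> [14, 19]
Merge: [1, 3] + [14, 19] -> [1, 3, 14, 19]

Final sorted array: [1, 3, 14, 19]

The merge sort proceeds by recursively splitting the array and merging sorted halves.
After all merges, the sorted array is [1, 3, 14, 19].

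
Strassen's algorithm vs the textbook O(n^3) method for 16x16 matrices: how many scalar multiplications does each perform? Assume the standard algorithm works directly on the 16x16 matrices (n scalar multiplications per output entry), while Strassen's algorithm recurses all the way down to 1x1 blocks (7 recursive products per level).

Matrix multiplication for 16x16 matrices:

Standard algorithm: 16^3 = 4096 multiplications
Strassen's algorithm: 7^(log2(16)) = 7^4 = 2401 multiplications
Savings: 4096 - 2401 = 1695 multiplications

Standard: 4096 multiplications (16^3). Strassen: 2401 multiplications (7^4). Strassen reduces 8 recursive multiplications to 7 at each level.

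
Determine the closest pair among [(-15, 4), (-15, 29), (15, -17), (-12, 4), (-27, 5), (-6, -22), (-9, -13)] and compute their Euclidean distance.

Computing all pairwise distances among 7 points:

d((-15, 4), (-15, 29)) = 25.0
d((-15, 4), (15, -17)) = 36.6197
d((-15, 4), (-12, 4)) = 3.0 <-- minimum
d((-15, 4), (-27, 5)) = 12.0416
d((-15, 4), (-6, -22)) = 27.5136
d((-15, 4), (-9, -13)) = 18.0278
d((-15, 29), (15, -17)) = 54.9181
d((-15, 29), (-12, 4)) = 25.1794
d((-15, 29), (-27, 5)) = 26.8328
d((-15, 29), (-6, -22)) = 51.788
d((-15, 29), (-9, -13)) = 42.4264
d((15, -17), (-12, 4)) = 34.2053
d((15, -17), (-27, 5)) = 47.4131
d((15, -17), (-6, -22)) = 21.587
d((15, -17), (-9, -13)) = 24.3311
d((-12, 4), (-27, 5)) = 15.0333
d((-12, 4), (-6, -22)) = 26.6833
d((-12, 4), (-9, -13)) = 17.2627
d((-27, 5), (-6, -22)) = 34.2053
d((-27, 5), (-9, -13)) = 25.4558
d((-6, -22), (-9, -13)) = 9.4868

Closest pair: (-15, 4) and (-12, 4) with distance 3.0

The closest pair is (-15, 4) and (-12, 4) with Euclidean distance 3.0. For 7 points, brute-force pairwise comparison is shown above. For large n, the divide-and-conquer algorithm (sort by x, recurse on halves, check the dividing strip) achieves O(n log n).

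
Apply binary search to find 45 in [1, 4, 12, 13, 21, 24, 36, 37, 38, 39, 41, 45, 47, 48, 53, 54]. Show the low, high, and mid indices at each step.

Binary search for 45 in [1, 4, 12, 13, 21, 24, 36, 37, 38, 39, 41, 45, 47, 48, 53, 54]:

lo=0, hi=15, mid=7, arr[mid]=37 -> 37 < 45, search right half
lo=8, hi=15, mid=11, arr[mid]=45 -> Found target at index 11!

Binary search finds 45 at index 11 after 2 comparisons. The search repeatedly halves the search space by comparing with the middle element.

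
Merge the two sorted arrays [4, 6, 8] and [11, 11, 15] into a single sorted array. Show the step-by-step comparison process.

Merging process:

Compare 4 vs 11: take 4 from left. Merged: [4]
Compare 6 vs 11: take 6 from left. Merged: [4, 6]
Compare 8 vs 11: take 8 from left. Merged: [4, 6, 8]
Append remaining from right: [11, 11, 15]. Merged: [4, 6, 8, 11, 11, 15]

Final merged array: [4, 6, 8, 11, 11, 15]
Total comparisons: 3

The merged array is [4, 6, 8, 11, 11, 15], requiring 3 comparisons. The merge step runs in O(n) time where n is the total number of elements.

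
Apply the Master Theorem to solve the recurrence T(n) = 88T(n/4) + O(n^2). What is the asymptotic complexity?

Master Theorem for T(n) = 88T(n/4) + O(n^2):

a = 88, b = 4, c = 2
log_b(a) = log_4(88) = 3.2297

Case 1: c = 2 < log_4(88) = 3.2297
T(n) = O(n^(log_4 88))

For T(n) = 88T(n/4) + O(n^2): log_4(88) = 3.2297. This is Case 1 of the Master Theorem (c < log_b(a), work dominated by leaves), giving O(n^(log_4 88)).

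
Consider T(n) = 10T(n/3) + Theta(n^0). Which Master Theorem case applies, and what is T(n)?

Master Theorem for T(n) = 10T(n/3) + O(n^0):

a = 10, b = 3, c = 0
log_b(a) = log_3(10) = 2.0959

Case 1: c = 0 < log_3(10) = 2.0959
T(n) = O(n^(log_3 10))

For T(n) = 10T(n/3) + O(n^0): log_3(10) = 2.0959. This is Case 1 of the Master Theorem (c < log_b(a), work dominated by leaves), giving O(n^(log_3 10)).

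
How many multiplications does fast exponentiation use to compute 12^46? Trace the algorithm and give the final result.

Computing 12^46 by squaring (build up from 12^1; each line after the first costs one multiplication):

12^1 = 12
12^2 = (12^1)^2 = 12^2 = 144
12^4 = (12^2)^2 = 144^2 = 20736
12^5 = 12 * 12^4 = 12 * 20736 = 248832
12^10 = (12^5)^2 = 248832^2 = 61917364224
12^11 = 12 * 12^10 = 12 * 61917364224 = 743008370688
12^22 = (12^11)^2 = 743008370688^2 = 552061438912436417593344
12^23 = 12 * 12^22 = 12 * 552061438912436417593344 = 6624737266949237011120128
12^46 = (12^23)^2 = 6624737266949237011120128^2 = 43887143856106046360568987631860370008329246736384

Result: 43887143856106046360568987631860370008329246736384
Multiplications needed: 8 (8 lines after 12^1)

12^46 = 43887143856106046360568987631860370008329246736384. Using exponentiation by squaring, this requires 8 multiplications. The key idea: if the exponent is even, square the half-power; if odd, multiply by the base once.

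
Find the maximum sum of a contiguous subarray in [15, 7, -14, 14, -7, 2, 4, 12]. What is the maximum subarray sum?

Using Kadane's algorithm on [15, 7, -14, 14, -7, 2, 4, 12]:

Scanning through the array:
Position 1 (value 7): max_ending_here = 22, max_so_far = 22
Position 2 (value -14): max_ending_here = 8, max_so_far = 22
Position 3 (value 14): max_ending_here = 22, max_so_far = 22
Position 4 (value -7): max_ending_here = 15, max_so_far = 22
Position 5 (value 2): max_ending_here = 17, max_so_far = 22
Position 6 (value 4): max_ending_here = 21, max_so_far = 22
Position 7 (value 12): max_ending_here = 33, max_so_far = 33

Maximum subarray: [15, 7, -14, 14, -7, 2, 4, 12]
Maximum sum: 33

The maximum subarray is [15, 7, -14, 14, -7, 2, 4, 12] with sum 33. This subarray runs from index 0 to index 7.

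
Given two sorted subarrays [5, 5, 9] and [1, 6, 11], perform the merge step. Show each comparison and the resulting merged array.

Merging process:

Compare 5 vs 1: take 1 from right. Merged: [1]
Compare 5 vs 6: take 5 from left. Merged: [1, 5]
Compare 5 vs 6: take 5 from left. Merged: [1, 5, 5]
Compare 9 vs 6: take 6 from right. Merged: [1, 5, 5, 6]
Compare 9 vs 11: take 9 from left. Merged: [1, 5, 5, 6, 9]
Append remaining from right: [11]. Merged: [1, 5, 5, 6, 9, 11]

Final merged array: [1, 5, 5, 6, 9, 11]
Total comparisons: 5

The merged array is [1, 5, 5, 6, 9, 11], requiring 5 comparisons. The merge step runs in O(n) time where n is the total number of elements.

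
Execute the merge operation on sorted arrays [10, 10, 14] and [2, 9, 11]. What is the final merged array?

Merging process:

Compare 10 vs 2: take 2 from right. Merged: [2]
Compare 10 vs 9: take 9 from right. Merged: [2, 9]
Compare 10 vs 11: take 10 from left. Merged: [2, 9, 10]
Compare 10 vs 11: take 10 from left. Merged: [2, 9, 10, 10]
Compare 14 vs 11: take 11 from right. Merged: [2, 9, 10, 10, 11]
Append remaining from left: [14]. Merged: [2, 9, 10, 10, 11, 14]

Final merged array: [2, 9, 10, 10, 11, 14]
Total comparisons: 5

The merged array is [2, 9, 10, 10, 11, 14], requiring 5 comparisons. The merge step runs in O(n) time where n is the total number of elements.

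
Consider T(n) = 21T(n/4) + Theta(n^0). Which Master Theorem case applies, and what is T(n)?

Master Theorem for T(n) = 21T(n/4) + O(n^0):

a = 21, b = 4, c = 0
log_b(a) = log_4(21) = 2.1962

Case 1: c = 0 < log_4(21) = 2.1962
T(n) = O(n^(log_4 21))

For T(n) = 21T(n/4) + O(n^0): log_4(21) = 2.1962. This is Case 1 of the Master Theorem (c < log_b(a), work dominated by leaves), giving O(n^(log_4 21)).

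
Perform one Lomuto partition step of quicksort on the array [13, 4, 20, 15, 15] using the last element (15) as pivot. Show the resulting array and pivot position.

Lomuto partition with pivot = 15:

Initial array: [13, 4, 20, 15, 15]

arr[0]=13 <= 15: swap with position 0, array becomes [13, 4, 20, 15, 15]
arr[1]=4 <= 15: swap with position 1, array becomes [13, 4, 20, 15, 15]
arr[2]=20 > 15: no swap
arr[3]=15 <= 15: swap with position 2, array becomes [13, 4, 15, 20, 15]

Place pivot at position 3: [13, 4, 15, 15, 20]
Pivot position: 3

After partitioning with pivot 15, the array becomes [13, 4, 15, 15, 20]. The pivot is placed at index 3. All elements to the left of the pivot are <= 15, and all elements to the right are > 15.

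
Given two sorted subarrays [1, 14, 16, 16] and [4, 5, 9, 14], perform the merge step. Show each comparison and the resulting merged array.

Merging process:

Compare 1 vs 4: take 1 from left. Merged: [1]
Compare 14 vs 4: take 4 from right. Merged: [1, 4]
Compare 14 vs 5: take 5 from right. Merged: [1, 4, 5]
Compare 14 vs 9: take 9 from right. Merged: [1, 4, 5, 9]
Compare 14 vs 14: take 14 from left. Merged: [1, 4, 5, 9, 14]
Compare 16 vs 14: take 14 from right. Merged: [1, 4, 5, 9, 14, 14]
Append remaining from left: [16, 16]. Merged: [1, 4, 5, 9, 14, 14, 16, 16]

Final merged array: [1, 4, 5, 9, 14, 14, 16, 16]
Total comparisons: 6

The merged array is [1, 4, 5, 9, 14, 14, 16, 16], requiring 6 comparisons. The merge step runs in O(n) time where n is the total number of elements.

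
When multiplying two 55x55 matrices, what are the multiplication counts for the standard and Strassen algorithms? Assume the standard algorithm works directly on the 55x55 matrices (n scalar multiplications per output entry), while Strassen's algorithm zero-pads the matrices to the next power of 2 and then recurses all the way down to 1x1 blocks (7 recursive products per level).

Matrix multiplication for 55x55 matrices:

Strassen's algorithm requires power-of-2 dimensions. Pad 55x55 to 64x64 (next power of 2).

Standard algorithm: 55^3 = 166375 multiplications
Strassen's algorithm: 7^(log2(64)) = 7^6 = 117649 multiplications
Savings: 166375 - 117649 = 48726 multiplications

Standard: 166375 multiplications (55^3). Strassen: 117649 multiplications (7^6, after padding to 64x64). Strassen reduces 8 recursive multiplications to 7 at each level.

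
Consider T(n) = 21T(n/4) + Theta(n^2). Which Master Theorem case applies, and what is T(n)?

Master Theorem for T(n) = 21T(n/4) + O(n^2):

a = 21, b = 4, c = 2
log_b(a) = log_4(21) = 2.1962

Case 1: c = 2 < log_4(21) = 2.1962
T(n) = O(n^(log_4 21))

For T(n) = 21T(n/4) + O(n^2): log_4(21) = 2.1962. This is Case 1 of the Master Theorem (c < log_b(a), work dominated by leaves), giving O(n^(log_4 21)).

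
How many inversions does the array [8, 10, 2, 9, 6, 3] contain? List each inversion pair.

Finding inversions in [8, 10, 2, 9, 6, 3]:

(0, 2): arr[0]=8 > arr[2]=2
(0, 4): arr[0]=8 > arr[4]=6
(0, 5): arr[0]=8 > arr[5]=3
(1, 2): arr[1]=10 > arr[2]=2
(1, 3): arr[1]=10 > arr[3]=9
(1, 4): arr[1]=10 > arr[4]=6
(1, 5): arr[1]=10 > arr[5]=3
(3, 4): arr[3]=9 > arr[4]=6
(3, 5): arr[3]=9 > arr[5]=3
(4, 5): arr[4]=6 > arr[5]=3

Total inversions: 10

The array has 10 inversion(s): (0,2), (0,4), (0,5), (1,2), (1,3), (1,4), (1,5), (3,4), (3,5), (4,5). Each pair (i,j) satisfies i < j and arr[i] > arr[j].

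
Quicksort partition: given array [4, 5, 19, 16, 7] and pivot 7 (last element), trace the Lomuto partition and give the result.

Lomuto partition with pivot = 7:

Initial array: [4, 5, 19, 16, 7]

arr[0]=4 <= 7: swap with position 0, array becomes [4, 5, 19, 16, 7]
arr[1]=5 <= 7: swap with position 1, array becomes [4, 5, 19, 16, 7]
arr[2]=19 > 7: no swap
arr[3]=16 > 7: no swap

Place pivot at position 2: [4, 5, 7, 16, 19]
Pivot position: 2

After partitioning with pivot 7, the array becomes [4, 5, 7, 16, 19]. The pivot is placed at index 2. All elements to the left of the pivot are <= 7, and all elements to the right are > 7.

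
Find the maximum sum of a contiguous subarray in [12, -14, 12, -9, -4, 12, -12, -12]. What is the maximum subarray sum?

Using Kadane's algorithm on [12, -14, 12, -9, -4, 12, -12, -12]:

Scanning through the array:
Position 1 (value -14): max_ending_here = -2, max_so_far = 12
Position 2 (value 12): max_ending_here = 12, max_so_far = 12
Position 3 (value -9): max_ending_here = 3, max_so_far = 12
Position 4 (value -4): max_ending_here = -1, max_so_far = 12
Position 5 (value 12): max_ending_here = 12, max_so_far = 12
Position 6 (value -12): max_ending_here = 0, max_so_far = 12
Position 7 (value -12): max_ending_here = -12, max_so_far = 12

Maximum subarray: [12]
Maximum sum: 12

The maximum subarray is [12] with sum 12. This subarray runs from index 0 to index 0.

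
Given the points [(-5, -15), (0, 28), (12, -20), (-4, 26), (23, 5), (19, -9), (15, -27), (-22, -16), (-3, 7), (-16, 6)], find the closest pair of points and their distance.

Computing all pairwise distances among 10 points:

d((-5, -15), (0, 28)) = 43.2897
d((-5, -15), (12, -20)) = 17.72
d((-5, -15), (-4, 26)) = 41.0122
d((-5, -15), (23, 5)) = 34.4093
d((-5, -15), (19, -9)) = 24.7386
d((-5, -15), (15, -27)) = 23.3238
d((-5, -15), (-22, -16)) = 17.0294
d((-5, -15), (-3, 7)) = 22.0907
d((-5, -15), (-16, 6)) = 23.7065
d((0, 28), (12, -20)) = 49.4773
d((0, 28), (-4, 26)) = 4.4721 <-- minimum
d((0, 28), (23, 5)) = 32.5269
d((0, 28), (19, -9)) = 41.5933
d((0, 28), (15, -27)) = 57.0088
d((0, 28), (-22, -16)) = 49.1935
d((0, 28), (-3, 7)) = 21.2132
d((0, 28), (-16, 6)) = 27.2029
d((12, -20), (-4, 26)) = 48.7032
d((12, -20), (23, 5)) = 27.313
d((12, -20), (19, -9)) = 13.0384
d((12, -20), (15, -27)) = 7.6158
d((12, -20), (-22, -16)) = 34.2345
d((12, -20), (-3, 7)) = 30.8869
d((12, -20), (-16, 6)) = 38.2099
d((-4, 26), (23, 5)) = 34.2053
d((-4, 26), (19, -9)) = 41.8808
d((-4, 26), (15, -27)) = 56.3028
d((-4, 26), (-22, -16)) = 45.6946
d((-4, 26), (-3, 7)) = 19.0263
d((-4, 26), (-16, 6)) = 23.3238
d((23, 5), (19, -9)) = 14.5602
d((23, 5), (15, -27)) = 32.9848
d((23, 5), (-22, -16)) = 49.6588
d((23, 5), (-3, 7)) = 26.0768
d((23, 5), (-16, 6)) = 39.0128
d((19, -9), (15, -27)) = 18.4391
d((19, -9), (-22, -16)) = 41.5933
d((19, -9), (-3, 7)) = 27.2029
d((19, -9), (-16, 6)) = 38.0789
d((15, -27), (-22, -16)) = 38.6005
d((15, -27), (-3, 7)) = 38.4708
d((15, -27), (-16, 6)) = 45.2769
d((-22, -16), (-3, 7)) = 29.8329
d((-22, -16), (-16, 6)) = 22.8035
d((-3, 7), (-16, 6)) = 13.0384

Closest pair: (0, 28) and (-4, 26) with distance 4.4721

The closest pair is (0, 28) and (-4, 26) with Euclidean distance 4.4721. For 10 points, brute-force pairwise comparison is shown above. For large n, the divide-and-conquer algorithm (sort by x, recurse on halves, check the dividing strip) achieves O(n log n).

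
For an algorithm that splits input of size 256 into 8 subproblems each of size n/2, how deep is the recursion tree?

For divide and conquer with division factor 2:

Problem sizes at each level:
Level 0: 256
Level 1: 128
Level 2: 64
Level 3: 32
Level 4: 16
Level 5: 8
Level 6: 4
Level 7: 2
Level 8: 1

The root is level 0 and the size-1 base case is level 8 (the tree spans levels 0 through 8, i.e. 9 levels counting the root), so the depth is the number of divisions: log_2(256) = 8

The recursion tree depth is log_2(256) = 8. At each level, the problem size is divided by 2, so it takes 8 divisions to reduce to a base case of size 1. The algorithm makes 8 recursive calls at each level.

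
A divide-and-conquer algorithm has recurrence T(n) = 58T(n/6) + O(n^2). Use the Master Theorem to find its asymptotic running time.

Master Theorem for T(n) = 58T(n/6) + O(n^2):

a = 58, b = 6, c = 2
log_b(a) = log_6(58) = 2.2662

Case 1: c = 2 < log_6(58) = 2.2662
T(n) = O(n^(log_6 58))

For T(n) = 58T(n/6) + O(n^2): log_6(58) = 2.2662. This is Case 1 of the Master Theorem (c < log_b(a), work dominated by leaves), giving O(n^(log_6 58)).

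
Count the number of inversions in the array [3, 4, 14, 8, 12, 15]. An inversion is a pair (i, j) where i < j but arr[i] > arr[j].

Finding inversions in [3, 4, 14, 8, 12, 15]:

(2, 3): arr[2]=14 > arr[3]=8
(2, 4): arr[2]=14 > arr[4]=12

Total inversions: 2

The array has 2 inversion(s): (2,3), (2,4). Each pair (i,j) satisfies i < j and arr[i] > arr[j].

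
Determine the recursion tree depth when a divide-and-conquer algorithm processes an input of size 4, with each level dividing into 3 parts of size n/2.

For divide and conquer with division factor 2:

Problem sizes at each level:
Level 0: 4
Level 1: 2
Level 2: 1

The root is level 0 and the size-1 base case is level 2 (the tree spans levels 0 through 2, i.e. 3 levels counting the root), so the depth is the number of divisions: log_2(4) = 2

The recursion tree depth is log_2(4) = 2. At each level, the problem size is divided by 2, so it takes 2 divisions to reduce to a base case of size 1. The algorithm makes 3 recursive calls at each level.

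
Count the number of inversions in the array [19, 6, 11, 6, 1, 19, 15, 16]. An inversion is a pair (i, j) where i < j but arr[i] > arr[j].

Finding inversions in [19, 6, 11, 6, 1, 19, 15, 16]:

(0, 1): arr[0]=19 > arr[1]=6
(0, 2): arr[0]=19 > arr[2]=11
(0, 3): arr[0]=19 > arr[3]=6
(0, 4): arr[0]=19 > arr[4]=1
(0, 6): arr[0]=19 > arr[6]=15
(0, 7): arr[0]=19 > arr[7]=16
(1, 4): arr[1]=6 > arr[4]=1
(2, 3): arr[2]=11 > arr[3]=6
(2, 4): arr[2]=11 > arr[4]=1
(3, 4): arr[3]=6 > arr[4]=1
(5, 6): arr[5]=19 > arr[6]=15
(5, 7): arr[5]=19 > arr[7]=16

Total inversions: 12

The array has 12 inversion(s): (0,1), (0,2), (0,3), (0,4), (0,6), (0,7), (1,4), (2,3), (2,4), (3,4), (5,6), (5,7). Each pair (i,j) satisfies i < j and arr[i] > arr[j].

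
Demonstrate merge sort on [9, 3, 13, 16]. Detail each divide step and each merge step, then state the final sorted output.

Merge sort trace:

Split: [9, 3, 13, 16] -> [9, 3] and [13, 16]
  Split: [9, 3] -> [9] and [3]
  Merge: [9] + [3] -> [3, 9]
  Split: [13, 16] -> [13] and [16]
  Merge: [13] + [16] -> [13, 16]
Merge: [3, 9] + [13, 16] -> [3, 9, 13, 16]

Final sorted array: [3, 9, 13, 16]

The merge sort proceeds by recursively splitting the array and merging sorted halves.
After all merges, the sorted array is [3, 9, 13, 16].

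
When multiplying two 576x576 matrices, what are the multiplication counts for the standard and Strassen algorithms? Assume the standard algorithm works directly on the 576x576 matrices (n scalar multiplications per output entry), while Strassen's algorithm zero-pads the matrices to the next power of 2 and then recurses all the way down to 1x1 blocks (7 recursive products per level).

Matrix multiplication for 576x576 matrices:

Strassen's algorithm requires power-of-2 dimensions. Pad 576x576 to 1024x1024 (next power of 2).

Standard algorithm: 576^3 = 191102976 multiplications
Strassen's algorithm: 7^(log2(1024)) = 7^10 = 282475249 multiplications
Difference: 191102976 - 282475249 = -91372273 (Strassen uses MORE here due to padding overhead — for small or just-over-power-of-2 n, padding can outweigh the per-level savings)

Standard: 191102976 multiplications (576^3). Strassen: 282475249 multiplications (7^10, after padding to 1024x1024). Strassen reduces 8 recursive multiplications to 7 at each level.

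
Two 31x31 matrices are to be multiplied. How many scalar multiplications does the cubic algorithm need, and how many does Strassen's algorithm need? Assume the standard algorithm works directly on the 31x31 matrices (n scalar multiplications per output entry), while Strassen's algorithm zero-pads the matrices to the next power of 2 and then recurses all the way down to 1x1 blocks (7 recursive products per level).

Matrix multiplication for 31x31 matrices:

Strassen's algorithm requires power-of-2 dimensions. Pad 31x31 to 32x32 (next power of 2).

Standard algorithm: 31^3 = 29791 multiplications
Strassen's algorithm: 7^(log2(32)) = 7^5 = 16807 multiplications
Savings: 29791 - 16807 = 12984 multiplications

Standard: 29791 multiplications (31^3). Strassen: 16807 multiplications (7^5, after padding to 32x32). Strassen reduces 8 recursive multiplications to 7 at each level.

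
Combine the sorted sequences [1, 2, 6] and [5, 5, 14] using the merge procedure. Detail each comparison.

Merging process:

Compare 1 vs 5: take 1 from left. Merged: [1]
Compare 2 vs 5: take 2 from left. Merged: [1, 2]
Compare 6 vs 5: take 5 from right. Merged: [1, 2, 5]
Compare 6 vs 5: take 5 from right. Merged: [1, 2, 5, 5]
Compare 6 vs 14: take 6 from left. Merged: [1, 2, 5, 5, 6]
Append remaining from right: [14]. Merged: [1, 2, 5, 5, 6, 14]

Final merged array: [1, 2, 5, 5, 6, 14]
Total comparisons: 5

The merged array is [1, 2, 5, 5, 6, 14], requiring 5 comparisons. The merge step runs in O(n) time where n is the total number of elements.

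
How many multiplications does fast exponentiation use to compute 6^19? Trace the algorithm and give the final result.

Computing 6^19 by squaring (build up from 6^1; each line after the first costs one multiplication):

6^1 = 6
6^2 = (6^1)^2 = 6^2 = 36
6^4 = (6^2)^2 = 36^2 = 1296
6^8 = (6^4)^2 = 1296^2 = 1679616
6^9 = 6 * 6^8 = 6 * 1679616 = 10077696
6^18 = (6^9)^2 = 10077696^2 = 101559956668416
6^19 = 6 * 6^18 = 6 * 101559956668416 = 609359740010496

Result: 609359740010496
Multiplications needed: 6 (6 lines after 6^1)

6^19 = 609359740010496. Using exponentiation by squaring, this requires 6 multiplications. The key idea: if the exponent is even, square the half-power; if odd, multiply by the base once.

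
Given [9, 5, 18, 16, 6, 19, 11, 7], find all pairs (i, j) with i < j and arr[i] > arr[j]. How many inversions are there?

Finding inversions in [9, 5, 18, 16, 6, 19, 11, 7]:

(0, 1): arr[0]=9 > arr[1]=5
(0, 4): arr[0]=9 > arr[4]=6
(0, 7): arr[0]=9 > arr[7]=7
(2, 3): arr[2]=18 > arr[3]=16
(2, 4): arr[2]=18 > arr[4]=6
(2, 6): arr[2]=18 > arr[6]=11
(2, 7): arr[2]=18 > arr[7]=7
(3, 4): arr[3]=16 > arr[4]=6
(3, 6): arr[3]=16 > arr[6]=11
(3, 7): arr[3]=16 > arr[7]=7
(5, 6): arr[5]=19 > arr[6]=11
(5, 7): arr[5]=19 > arr[7]=7
(6, 7): arr[6]=11 > arr[7]=7

Total inversions: 13

The array has 13 inversion(s): (0,1), (0,4), (0,7), (2,3), (2,4), (2,6), (2,7), (3,4), (3,6), (3,7), (5,6), (5,7), (6,7). Each pair (i,j) satisfies i < j and arr[i] > arr[j].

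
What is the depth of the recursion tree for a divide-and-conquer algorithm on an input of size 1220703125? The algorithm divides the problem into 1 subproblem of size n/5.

For divide and conquer with division factor 5:

Problem sizes at each level:
Level 0: 1220703125
Level 1: 244140625
Level 2: 48828125
Level 3: 9765625
Level 4: 1953125
Level 5: 390625
Level 6: 78125
Level 7: 15625
Level 8: 3125
Level 9: 625
Level 10: 125
Level 11: 25
Level 12: 5
Level 13: 1

The root is level 0 and the size-1 base case is level 13 (the tree spans levels 0 through 13, i.e. 14 levels counting the root), so the depth is the number of divisions: log_5(1220703125) = 13

The recursion tree depth is log_5(1220703125) = 13. At each level, the problem size is divided by 5, so it takes 13 divisions to reduce to a base case of size 1. The algorithm makes 1 recursive call at each level.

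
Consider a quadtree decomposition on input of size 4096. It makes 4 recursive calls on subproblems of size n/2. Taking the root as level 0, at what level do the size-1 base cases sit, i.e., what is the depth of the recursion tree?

For divide and conquer with division factor 2:

Problem sizes at each level:
Level 0: 4096
Level 1: 2048
Level 2: 1024
Level 3: 512
Level 4: 256
Level 5: 128
Level 6: 64
Level 7: 32
Level 8: 16
Level 9: 8
Level 10: 4
Level 11: 2
Level 12: 1

The root is level 0 and the size-1 base case is level 12 (the tree spans levels 0 through 12, i.e. 13 levels counting the root), so the depth is the number of divisions: log_2(4096) = 12

The recursion tree depth is log_2(4096) = 12. At each level, the problem size is divided by 2, so it takes 12 divisions to reduce to a base case of size 1. The algorithm makes 4 recursive calls at each level.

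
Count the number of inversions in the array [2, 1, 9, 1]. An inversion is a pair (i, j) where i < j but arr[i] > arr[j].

Finding inversions in [2, 1, 9, 1]:

(0, 1): arr[0]=2 > arr[1]=1
(0, 3): arr[0]=2 > arr[3]=1
(2, 3): arr[2]=9 > arr[3]=1

Total inversions: 3

The array has 3 inversion(s): (0,1), (0,3), (2,3). Each pair (i,j) satisfies i < j and arr[i] > arr[j].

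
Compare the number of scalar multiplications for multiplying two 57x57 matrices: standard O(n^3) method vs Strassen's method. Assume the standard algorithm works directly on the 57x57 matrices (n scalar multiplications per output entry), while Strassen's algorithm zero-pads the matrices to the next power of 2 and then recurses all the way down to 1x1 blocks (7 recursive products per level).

Matrix multiplication for 57x57 matrices:

Strassen's algorithm requires power-of-2 dimensions. Pad 57x57 to 64x64 (next power of 2).

Standard algorithm: 57^3 = 185193 multiplications
Strassen's algorithm: 7^(log2(64)) = 7^6 = 117649 multiplications
Savings: 185193 - 117649 = 67544 multiplications

Standard: 185193 multiplications (57^3). Strassen: 117649 multiplications (7^6, after padding to 64x64). Strassen reduces 8 recursive multiplications to 7 at each level.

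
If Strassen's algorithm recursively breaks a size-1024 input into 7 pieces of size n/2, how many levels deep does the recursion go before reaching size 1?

For divide and conquer with division factor 2:

Problem sizes at each level:
Level 0: 1024
Level 1: 512
Level 2: 256
Level 3: 128
Level 4: 64
Level 5: 32
Level 6: 16
Level 7: 8
Level 8: 4
Level 9: 2
Level 10: 1

The root is level 0 and the size-1 base case is level 10 (the tree spans levels 0 through 10, i.e. 11 levels counting the root), so the depth is the number of divisions: log_2(1024) = 10

The recursion tree depth is log_2(1024) = 10. At each level, the problem size is divided by 2, so it takes 10 divisions to reduce to a base case of size 1. The algorithm makes 7 recursive calls at each level.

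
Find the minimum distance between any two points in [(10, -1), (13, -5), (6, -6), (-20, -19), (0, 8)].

Computing all pairwise distances among 5 points:

d((10, -1), (13, -5)) = 5.0 <-- minimum
d((10, -1), (6, -6)) = 6.4031
d((10, -1), (-20, -19)) = 34.9857
d((10, -1), (0, 8)) = 13.4536
d((13, -5), (6, -6)) = 7.0711
d((13, -5), (-20, -19)) = 35.8469
d((13, -5), (0, 8)) = 18.3848
d((6, -6), (-20, -19)) = 29.0689
d((6, -6), (0, 8)) = 15.2315
d((-20, -19), (0, 8)) = 33.6006

Closest pair: (10, -1) and (13, -5) with distance 5.0

The closest pair is (10, -1) and (13, -5) with Euclidean distance 5.0. For 5 points, brute-force pairwise comparison is shown above. For large n, the divide-and-conquer algorithm (sort by x, recurse on halves, check the dividing strip) achieves O(n log n).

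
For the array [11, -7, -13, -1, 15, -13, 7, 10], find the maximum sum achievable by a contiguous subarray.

Using Kadane's algorithm on [11, -7, -13, -1, 15, -13, 7, 10]:

Scanning through the array:
Position 1 (value -7): max_ending_here = 4, max_so_far = 11
Position 2 (value -13): max_ending_here = -9, max_so_far = 11
Position 3 (value -1): max_ending_here = -1, max_so_far = 11
Position 4 (value 15): max_ending_here = 15, max_so_far = 15
Position 5 (value -13): max_ending_here = 2, max_so_far = 15
Position 6 (value 7): max_ending_here = 9, max_so_far = 15
Position 7 (value 10): max_ending_here = 19, max_so_far = 19

Maximum subarray: [15, -13, 7, 10]
Maximum sum: 19

The maximum subarray is [15, -13, 7, 10] with sum 19. This subarray runs from index 4 to index 7.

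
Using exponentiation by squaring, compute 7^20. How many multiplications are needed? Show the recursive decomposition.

Computing 7^20 by squaring (build up from 7^1; each line after the first costs one multiplication):

7^1 = 7
7^2 = (7^1)^2 = 7^2 = 49
7^4 = (7^2)^2 = 49^2 = 2401
7^5 = 7 * 7^4 = 7 * 2401 = 16807
7^10 = (7^5)^2 = 16807^2 = 282475249
7^20 = (7^10)^2 = 282475249^2 = 79792266297612001

Result: 79792266297612001
Multiplications needed: 5 (5 lines after 7^1)

7^20 = 79792266297612001. Using exponentiation by squaring, this requires 5 multiplications. The key idea: if the exponent is even, square the half-power; if odd, multiply by the base once.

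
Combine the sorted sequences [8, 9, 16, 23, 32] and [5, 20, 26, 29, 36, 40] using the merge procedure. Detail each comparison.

Merging process:

Compare 8 vs 5: take 5 from right. Merged: [5]
Compare 8 vs 20: take 8 from left. Merged: [5, 8]
Compare 9 vs 20: take 9 from left. Merged: [5, 8, 9]
Compare 16 vs 20: take 16 from left. Merged: [5, 8, 9, 16]
Compare 23 vs 20: take 20 from right. Merged: [5, 8, 9, 16, 20]
Compare 23 vs 26: take 23 from left. Merged: [5, 8, 9, 16, 20, 23]
Compare 32 vs 26: take 26 from right. Merged: [5, 8, 9, 16, 20, 23, 26]
Compare 32 vs 29: take 29 from right. Merged: [5, 8, 9, 16, 20, 23, 26, 29]
Compare 32 vs 36: take 32 from left. Merged: [5, 8, 9, 16, 20, 23, 26, 29, 32]
Append remaining from right: [36, 40]. Merged: [5, 8, 9, 16, 20, 23, 26, 29, 32, 36, 40]

Final merged array: [5, 8, 9, 16, 20, 23, 26, 29, 32, 36, 40]
Total comparisons: 9

The merged array is [5, 8, 9, 16, 20, 23, 26, 29, 32, 36, 40], requiring 9 comparisons. The merge step runs in O(n) time where n is the total number of elements.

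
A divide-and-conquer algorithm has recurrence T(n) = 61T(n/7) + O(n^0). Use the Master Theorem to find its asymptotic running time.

Master Theorem for T(n) = 61T(n/7) + O(n^0):

a = 61, b = 7, c = 0
log_b(a) = log_7(61) = 2.1126

Case 1: c = 0 < log_7(61) = 2.1126
T(n) = O(n^(log_7 61))

For T(n) = 61T(n/7) + O(n^0): log_7(61) = 2.1126. This is Case 1 of the Master Theorem (c < log_b(a), work dominated by leaves), giving O(n^(log_7 61)).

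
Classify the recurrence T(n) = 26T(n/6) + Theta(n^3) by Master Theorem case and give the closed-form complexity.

Master Theorem for T(n) = 26T(n/6) + O(n^3):

a = 26, b = 6, c = 3
log_b(a) = log_6(26) = 1.8184

Case 3: c = 3 > log_6(26) = 1.8184
T(n) = O(n^3) = O(n^3)

For T(n) = 26T(n/6) + O(n^3): log_6(26) = 1.8184. This is Case 3 of the Master Theorem (c > log_b(a), work dominated by root), giving O(n^3).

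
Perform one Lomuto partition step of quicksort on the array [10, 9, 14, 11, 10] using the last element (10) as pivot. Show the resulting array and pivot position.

Lomuto partition with pivot = 10:

Initial array: [10, 9, 14, 11, 10]

arr[0]=10 <= 10: swap with position 0, array becomes [10, 9, 14, 11, 10]
arr[1]=9 <= 10: swap with position 1, array becomes [10, 9, 14, 11, 10]
arr[2]=14 > 10: no swap
arr[3]=11 > 10: no swap

Place pivot at position 2: [10, 9, 10, 11, 14]
Pivot position: 2

After partitioning with pivot 10, the array becomes [10, 9, 10, 11, 14]. The pivot is placed at index 2. All elements to the left of the pivot are <= 10, and all elements to the right are > 10.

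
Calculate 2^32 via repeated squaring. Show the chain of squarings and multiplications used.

Computing 2^32 by squaring (build up from 2^1; each line after the first costs one multiplication):

2^1 = 2
2^2 = (2^1)^2 = 2^2 = 4
2^4 = (2^2)^2 = 4^2 = 16
2^8 = (2^4)^2 = 16^2 = 256
2^16 = (2^8)^2 = 256^2 = 65536
2^32 = (2^16)^2 = 65536^2 = 4294967296

Result: 4294967296
Multiplications needed: 5 (5 lines after 2^1)

2^32 = 4294967296. Using exponentiation by squaring, this requires 5 multiplications. The key idea: if the exponent is even, square the half-power; if odd, multiply by the base once.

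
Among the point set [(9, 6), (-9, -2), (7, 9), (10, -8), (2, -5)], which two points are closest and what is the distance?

Computing all pairwise distances among 5 points:

d((9, 6), (-9, -2)) = 19.6977
d((9, 6), (7, 9)) = 3.6056 <-- minimum
d((9, 6), (10, -8)) = 14.0357
d((9, 6), (2, -5)) = 13.0384
d((-9, -2), (7, 9)) = 19.4165
d((-9, -2), (10, -8)) = 19.9249
d((-9, -2), (2, -5)) = 11.4018
d((7, 9), (10, -8)) = 17.2627
d((7, 9), (2, -5)) = 14.8661
d((10, -8), (2, -5)) = 8.544

Closest pair: (9, 6) and (7, 9) with distance 3.6056

The closest pair is (9, 6) and (7, 9) with Euclidean distance 3.6056. For 5 points, brute-force pairwise comparison is shown above. For large n, the divide-and-conquer algorithm (sort by x, recurse on halves, check the dividing strip) achieves O(n log n).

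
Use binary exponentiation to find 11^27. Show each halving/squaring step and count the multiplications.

Computing 11^27 by squaring (build up from 11^1; each line after the first costs one multiplication):

11^1 = 11
11^2 = (11^1)^2 = 11^2 = 121
11^3 = 11 * 11^2 = 11 * 121 = 1331
11^6 = (11^3)^2 = 1331^2 = 1771561
11^12 = (11^6)^2 = 1771561^2 = 3138428376721
11^13 = 11 * 11^12 = 11 * 3138428376721 = 34522712143931
11^26 = (11^13)^2 = 34522712143931^2 = 1191817653772720942460132761
11^27 = 11 * 11^26 = 11 * 1191817653772720942460132761 = 13109994191499930367061460371

Result: 13109994191499930367061460371
Multiplications needed: 7 (7 lines after 11^1)

11^27 = 13109994191499930367061460371. Using exponentiation by squaring, this requires 7 multiplications. The key idea: if the exponent is even, square the half-power; if odd, multiply by the base once.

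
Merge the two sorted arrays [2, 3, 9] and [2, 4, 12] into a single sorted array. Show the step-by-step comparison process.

Merging process:

Compare 2 vs 2: take 2 from left. Merged: [2]
Compare 3 vs 2: take 2 from right. Merged: [2, 2]
Compare 3 vs 4: take 3 from left. Merged: [2, 2, 3]
Compare 9 vs 4: take 4 from right. Merged: [2, 2, 3, 4]
Compare 9 vs 12: take 9 from left. Merged: [2, 2, 3, 4, 9]
Append remaining from right: [12]. Merged: [2, 2, 3, 4, 9, 12]

Final merged array: [2, 2, 3, 4, 9, 12]
Total comparisons: 5

The merged array is [2, 2, 3, 4, 9, 12], requiring 5 comparisons. The merge step runs in O(n) time where n is the total number of elements.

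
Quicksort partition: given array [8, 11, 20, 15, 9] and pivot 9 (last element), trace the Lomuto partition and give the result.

Lomuto partition with pivot = 9:

Initial array: [8, 11, 20, 15, 9]

arr[0]=8 <= 9: swap with position 0, array becomes [8, 11, 20, 15, 9]
arr[1]=11 > 9: no swap
arr[2]=20 > 9: no swap
arr[3]=15 > 9: no swap

Place pivot at position 1: [8, 9, 20, 15, 11]
Pivot position: 1

After partitioning with pivot 9, the array becomes [8, 9, 20, 15, 11]. The pivot is placed at index 1. All elements to the left of the pivot are <= 9, and all elements to the right are > 9.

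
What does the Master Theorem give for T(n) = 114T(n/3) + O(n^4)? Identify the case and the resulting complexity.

Master Theorem for T(n) = 114T(n/3) + O(n^4):

a = 114, b = 3, c = 4
log_b(a) = log_3(114) = 4.3111

Case 1: c = 4 < log_3(114) = 4.3111
T(n) = O(n^(log_3 114))

For T(n) = 114T(n/3) + O(n^4): log_3(114) = 4.3111. This is Case 1 of the Master Theorem (c < log_b(a), work dominated by leaves), giving O(n^(log_3 114)).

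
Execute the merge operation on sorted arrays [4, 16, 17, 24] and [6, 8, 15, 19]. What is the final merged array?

Merging process:

Compare 4 vs 6: take 4 from left. Merged: [4]
Compare 16 vs 6: take 6 from right. Merged: [4, 6]
Compare 16 vs 8: take 8 from right. Merged: [4, 6, 8]
Compare 16 vs 15: take 15 from right. Merged: [4, 6, 8, 15]
Compare 16 vs 19: take 16 from left. Merged: [4, 6, 8, 15, 16]
Compare 17 vs 19: take 17 from left. Merged: [4, 6, 8, 15, 16, 17]
Compare 24 vs 19: take 19 from right. Merged: [4, 6, 8, 15, 16, 17, 19]
Append remaining from left: [24]. Merged: [4, 6, 8, 15, 16, 17, 19, 24]

Final merged array: [4, 6, 8, 15, 16, 17, 19, 24]
Total comparisons: 7

The merged array is [4, 6, 8, 15, 16, 17, 19, 24], requiring 7 comparisons. The merge step runs in O(n) time where n is the total number of elements.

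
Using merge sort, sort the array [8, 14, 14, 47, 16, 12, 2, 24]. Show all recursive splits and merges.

Merge sort trace:

Split: [8, 14, 14, 47, 16, 12, 2, 24] -> [8, 14, 14, 47] and [16, 12, 2, 24]
  Split: [8, 14, 14, 47] -> [8, 14] and [14, 47]
    Split: [8, 14] -> [8] and [14]
    Merge: [8] + [14] -> [8, 14]
    Split: [14, 47] -> [14] and [47]
    Merge: [14] + [47] -> [14, 47]
  Merge: [8, 14] + [14, 47] -> [8, 14, 14, 47]
  Split: [16, 12, 2, 24] -> [16, 12] and [2, 24]
    Split: [16, 12] -> [16] and [12]
    Merge: [16] + [12] -> [12, 16]
    Split: [2, 24] -> [2] and [24]
    Merge: [2] + [24] -> [2, 24]
  Merge: [12, 16] + [2, 24] -> [2, 12, 16, 24]
Merge: [8, 14, 14, 47] + [2, 12, 16, 24] -> [2, 8, 12, 14, 14, 16, 24, 47]

Final sorted array: [2, 8, 12, 14, 14, 16, 24, 47]

The merge sort proceeds by recursively splitting the array and merging sorted halves.
After all merges, the sorted array is [2, 8, 12, 14, 14, 16, 24, 47].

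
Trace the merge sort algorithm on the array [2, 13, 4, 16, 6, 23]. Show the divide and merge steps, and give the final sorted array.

Merge sort trace:

Split: [2, 13, 4, 16, 6, 23] -> [2, 13, 4] and [16, 6, 23]
  Split: [2, 13, 4] -> [2] and [13, 4]
    Split: [13, 4] -> [13] and [4]
    Merge: [13] + [4] -> [4, 13]
  Merge: [2] + [4, 13] -> [2, 4, 13]
  Split: [16, 6, 23] -> [16] and [6, 23]
    Split: [6, 23] -> [6] and [23]
    Merge: [6] + [23] -> [6, 23]
  Merge: [16] + [6, 23] -> [6, 16, 23]
Merge: [2, 4, 13] + [6, 16, 23] -> [2, 4, 6, 13, 16, 23]

Final sorted array: [2, 4, 6, 13, 16, 23]

The merge sort proceeds by recursively splitting the array and merging sorted halves.
After all merges, the sorted array is [2, 4, 6, 13, 16, 23].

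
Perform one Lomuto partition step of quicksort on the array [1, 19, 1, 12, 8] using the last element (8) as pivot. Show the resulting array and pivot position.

Lomuto partition with pivot = 8:

Initial array: [1, 19, 1, 12, 8]

arr[0]=1 <= 8: swap with position 0, array becomes [1, 19, 1, 12, 8]
arr[1]=19 > 8: no swap
arr[2]=1 <= 8: swap with position 1, array becomes [1, 1, 19, 12, 8]
arr[3]=12 > 8: no swap

Place pivot at position 2: [1, 1, 8, 12, 19]
Pivot position: 2

After partitioning with pivot 8, the array becomes [1, 1, 8, 12, 19]. The pivot is placed at index 2. All elements to the left of the pivot are <= 8, and all elements to the right are > 8.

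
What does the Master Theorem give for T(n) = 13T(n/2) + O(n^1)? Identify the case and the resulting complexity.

Master Theorem for T(n) = 13T(n/2) + O(n^1):

a = 13, b = 2, c = 1
log_b(a) = log_2(13) = 3.7004

Case 1: c = 1 < log_2(13) = 3.7004
T(n) = O(n^(log_2 13))

For T(n) = 13T(n/2) + O(n^1): log_2(13) = 3.7004. This is Case 1 of the Master Theorem (c < log_b(a), work dominated by leaves), giving O(n^(log_2 13)).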